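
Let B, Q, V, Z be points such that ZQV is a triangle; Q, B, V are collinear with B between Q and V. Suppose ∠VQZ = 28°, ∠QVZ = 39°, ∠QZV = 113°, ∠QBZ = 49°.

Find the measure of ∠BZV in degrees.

1. ∠BVZ = 39°  [B on ray VQ]
2. ∠VBZ = 131°  [linear pair at B on QV]
3. ∠BZV = 10°  [△ZBV]

∠BZV = 10°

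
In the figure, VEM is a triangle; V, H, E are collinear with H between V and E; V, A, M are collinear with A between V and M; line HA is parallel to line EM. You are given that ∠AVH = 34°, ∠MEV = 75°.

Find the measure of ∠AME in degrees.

1. ∠EVM = 34°  [H on VE, A on VM]
2. ∠EMV = 71°  [△VEM]
3. ∠AME = 71°  [A on ray MV]

∠AME = 71°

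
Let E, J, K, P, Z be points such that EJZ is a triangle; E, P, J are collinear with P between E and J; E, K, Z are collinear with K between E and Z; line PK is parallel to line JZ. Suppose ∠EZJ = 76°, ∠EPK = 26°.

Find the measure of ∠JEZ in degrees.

1. ∠EKP = 76°  [PK∥JZ, corresponding at K]
2. ∠KEP = 78°  [△EPK]
3. ∠JEZ = 78°  [P on EJ, K on EZ]

∠JEZ = 78°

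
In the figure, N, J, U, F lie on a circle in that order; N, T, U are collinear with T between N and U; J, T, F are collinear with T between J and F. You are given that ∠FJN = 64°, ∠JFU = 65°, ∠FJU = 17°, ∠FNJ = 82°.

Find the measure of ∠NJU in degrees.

1. ∠JFN = 34°  [△NJF]
2. ∠JNU = 65°  [same arc JU]
3. ∠JUN = 34°  [same arc NJ]
4. ∠NJU = 81°  [△NJU]

∠NJU = 81°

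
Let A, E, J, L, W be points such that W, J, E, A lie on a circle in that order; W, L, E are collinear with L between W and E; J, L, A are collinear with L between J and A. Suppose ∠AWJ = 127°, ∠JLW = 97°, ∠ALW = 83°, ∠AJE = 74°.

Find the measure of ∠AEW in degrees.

1. ∠AEJ = 53°  [cyclic WJEA, opposite ∠W+∠E]
2. ∠ALE = 97°  [vertical angles at L]
3. ∠EAJ = 53°  [△JEA]
4. ∠AEW = 30°  [△ELA]

∠AEW = 30°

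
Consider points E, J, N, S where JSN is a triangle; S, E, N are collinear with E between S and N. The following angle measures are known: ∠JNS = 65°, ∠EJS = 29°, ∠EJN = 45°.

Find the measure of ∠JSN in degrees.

1. ∠ENJ = 65°  [E on ray NS]
2. ∠JEN = 70°  [△JEN]
3. ∠JES = 110°  [linear pair at E on SN]
4. ∠ESJ = 41°  [△JSE]
5. ∠JSN = 41°  [E on ray SN]

∠JSN = 41°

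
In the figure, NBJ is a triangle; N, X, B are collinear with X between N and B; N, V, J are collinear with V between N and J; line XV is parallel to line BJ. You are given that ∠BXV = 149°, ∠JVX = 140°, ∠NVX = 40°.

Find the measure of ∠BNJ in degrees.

1. ∠NXV = 31°  [linear pair at X on NB]
2. ∠VNX = 109°  [△NXV]
3. ∠BNJ = 109°  [X on NB, V on NJ]

∠BNJ = 109°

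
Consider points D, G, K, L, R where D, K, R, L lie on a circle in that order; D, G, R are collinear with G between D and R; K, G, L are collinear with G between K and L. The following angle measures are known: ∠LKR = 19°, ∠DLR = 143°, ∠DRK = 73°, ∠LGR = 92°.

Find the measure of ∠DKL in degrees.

∠DKL = 18°

1. ∠LDR = 19°  [same arc RL]
2. ∠DRL = 18°  [△DRL]
3. ∠DKL = 18°  [same arc DL]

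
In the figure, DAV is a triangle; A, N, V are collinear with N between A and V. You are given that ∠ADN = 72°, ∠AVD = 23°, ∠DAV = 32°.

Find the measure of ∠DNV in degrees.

∠DNV = 104°

1. ∠DAN = 32°  [N on ray AV]
2. ∠AND = 76°  [△DAN]
3. ∠DNV = 104°  [linear pair at N on AV]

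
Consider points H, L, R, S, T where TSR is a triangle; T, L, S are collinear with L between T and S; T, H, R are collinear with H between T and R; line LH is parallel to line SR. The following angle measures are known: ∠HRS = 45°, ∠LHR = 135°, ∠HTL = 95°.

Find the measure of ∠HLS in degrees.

∠HLS = 140°

1. ∠LHT = 45°  [linear pair at H on TR]
2. ∠HLT = 40°  [△TLH]
3. ∠HLS = 140°  [linear pair at L on TS]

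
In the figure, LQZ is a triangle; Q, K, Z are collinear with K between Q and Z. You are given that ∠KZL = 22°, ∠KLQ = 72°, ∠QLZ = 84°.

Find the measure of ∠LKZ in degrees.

∠LKZ = 146°

1. ∠LZQ = 22°  [K on ray ZQ]
2. ∠LQZ = 74°  [△LQZ]
3. ∠KQL = 74°  [K on ray QZ]
4. ∠LKQ = 34°  [△LQK]
5. ∠LKZ = 146°  [linear pair at K on QZ]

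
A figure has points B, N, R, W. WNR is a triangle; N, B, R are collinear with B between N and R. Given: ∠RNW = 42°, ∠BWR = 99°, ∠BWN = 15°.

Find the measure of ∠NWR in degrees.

∠NWR = 114°

1. ∠BNW = 42°  [B on ray NR]
2. ∠NBW = 123°  [△WNB]
3. ∠RBW = 57°  [linear pair at B on NR]
4. ∠BRW = 24°  [△WBR]
5. ∠NRW = 24°  [B on ray RN]
6. ∠NWR = 114°  [△WNR]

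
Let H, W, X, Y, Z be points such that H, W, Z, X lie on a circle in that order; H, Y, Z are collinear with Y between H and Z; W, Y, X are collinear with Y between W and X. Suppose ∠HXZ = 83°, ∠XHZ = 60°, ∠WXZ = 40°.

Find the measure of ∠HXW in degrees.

∠HXW = 43°

1. ∠HWZ = 97°  [cyclic HWZX, opposite ∠W+∠X]
2. ∠WHZ = 40°  [same arc WZ]
3. ∠HZW = 43°  [△HWZ]
4. ∠HXW = 43°  [same arc HW]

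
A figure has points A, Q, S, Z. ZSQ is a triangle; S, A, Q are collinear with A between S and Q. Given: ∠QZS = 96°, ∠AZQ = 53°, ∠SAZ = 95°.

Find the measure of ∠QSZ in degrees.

∠QSZ = 42°

1. ∠QAZ = 85°  [linear pair at A on SQ]
2. ∠AQZ = 42°  [△ZAQ]
3. ∠SQZ = 42°  [A on ray QS]
4. ∠QSZ = 42°  [△ZSQ]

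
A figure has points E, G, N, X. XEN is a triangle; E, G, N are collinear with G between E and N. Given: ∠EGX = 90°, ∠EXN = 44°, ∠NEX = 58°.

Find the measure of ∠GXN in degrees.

1. ∠NGX = 90°  [linear pair at G on EN]
2. ∠ENX = 78°  [△XEN]
3. ∠GNX = 78°  [G on ray NE]
4. ∠GXN = 12°  [△XGN]

∠GXN = 12°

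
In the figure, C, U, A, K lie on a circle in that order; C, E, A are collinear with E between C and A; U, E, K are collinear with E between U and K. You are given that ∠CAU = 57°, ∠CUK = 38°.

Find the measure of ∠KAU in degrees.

1. ∠CKU = 57°  [same arc CU]
2. ∠KCU = 85°  [△CUK]
3. ∠KAU = 95°  [cyclic CUAK, opposite ∠C+∠A]

∠KAU = 95°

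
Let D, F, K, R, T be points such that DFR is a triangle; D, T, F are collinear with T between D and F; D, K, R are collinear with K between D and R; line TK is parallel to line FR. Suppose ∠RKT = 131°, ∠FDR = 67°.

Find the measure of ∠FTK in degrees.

∠FTK = 116°

1. ∠DKT = 49°  [linear pair at K on DR]
2. ∠KDT = 67°  [T on DF, K on DR]
3. ∠DTK = 64°  [△DTK]
4. ∠FTK = 116°  [linear pair at T on DF]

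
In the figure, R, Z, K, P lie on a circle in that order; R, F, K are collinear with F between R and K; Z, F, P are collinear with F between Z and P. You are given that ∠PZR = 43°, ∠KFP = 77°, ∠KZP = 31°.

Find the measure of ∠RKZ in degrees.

∠RKZ = 46°

1. ∠RFZ = 77°  [vertical angles at F]
2. ∠KFZ = 103°  [linear pair at F on RK]
3. ∠RKZ = 46°  [△ZFK]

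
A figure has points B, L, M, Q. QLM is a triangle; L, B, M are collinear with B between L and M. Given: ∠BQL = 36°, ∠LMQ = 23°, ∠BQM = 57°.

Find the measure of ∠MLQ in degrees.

1. ∠BMQ = 23°  [B on ray ML]
2. ∠MBQ = 100°  [△QBM]
3. ∠LBQ = 80°  [linear pair at B on LM]
4. ∠BLQ = 64°  [△QLB]
5. ∠MLQ = 64°  [B on ray LM]

∠MLQ = 64°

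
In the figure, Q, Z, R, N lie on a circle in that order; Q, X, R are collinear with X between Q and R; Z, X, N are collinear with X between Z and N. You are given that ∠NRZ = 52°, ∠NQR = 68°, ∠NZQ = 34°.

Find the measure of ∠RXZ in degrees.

1. ∠NQZ = 128°  [cyclic QZRN, opposite ∠Q+∠R]
2. ∠NZR = 68°  [same arc RN]
3. ∠QNZ = 18°  [△QZN]
4. ∠QRZ = 18°  [same arc QZ]
5. ∠RXZ = 94°  [△ZXR]

∠RXZ = 94°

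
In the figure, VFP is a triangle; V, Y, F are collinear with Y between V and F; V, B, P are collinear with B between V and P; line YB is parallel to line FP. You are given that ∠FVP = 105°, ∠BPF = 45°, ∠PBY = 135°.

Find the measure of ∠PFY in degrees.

∠PFY = 30°

1. ∠FPV = 45°  [B on ray PV]
2. ∠PFV = 30°  [△VFP]
3. ∠PFY = 30°  [Y on ray FV]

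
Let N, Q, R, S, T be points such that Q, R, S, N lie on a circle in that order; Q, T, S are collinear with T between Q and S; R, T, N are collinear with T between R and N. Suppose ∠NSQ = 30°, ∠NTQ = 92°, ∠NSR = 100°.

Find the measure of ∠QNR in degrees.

∠QNR = 70°

1. ∠NRQ = 30°  [same arc QN]
2. ∠NQR = 80°  [cyclic QRSN, opposite ∠Q+∠S]
3. ∠QNR = 70°  [△QRN]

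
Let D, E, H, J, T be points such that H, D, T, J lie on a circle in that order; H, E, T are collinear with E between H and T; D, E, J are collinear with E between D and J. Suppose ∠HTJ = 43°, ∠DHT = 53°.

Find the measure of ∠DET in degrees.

1. ∠HDJ = 43°  [same arc HJ]
2. ∠DEH = 84°  [△HED]
3. ∠DET = 96°  [linear pair at E on HT]

∠DET = 96°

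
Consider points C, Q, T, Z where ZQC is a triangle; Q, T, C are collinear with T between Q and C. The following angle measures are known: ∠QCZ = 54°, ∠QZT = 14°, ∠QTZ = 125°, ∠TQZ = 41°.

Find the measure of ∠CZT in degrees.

1. ∠TCZ = 54°  [T on ray CQ]
2. ∠CTZ = 55°  [linear pair at T on QC]
3. ∠CZT = 71°  [△ZTC]

∠CZT = 71°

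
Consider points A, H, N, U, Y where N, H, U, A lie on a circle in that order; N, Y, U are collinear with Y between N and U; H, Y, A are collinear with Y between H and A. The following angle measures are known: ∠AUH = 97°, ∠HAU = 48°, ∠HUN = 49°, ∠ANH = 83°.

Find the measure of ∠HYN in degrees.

1. ∠HNU = 48°  [same arc HU]
2. ∠HAN = 49°  [same arc NH]
3. ∠AHN = 48°  [△NHA]
4. ∠HYN = 84°  [△NYH]

∠HYN = 84°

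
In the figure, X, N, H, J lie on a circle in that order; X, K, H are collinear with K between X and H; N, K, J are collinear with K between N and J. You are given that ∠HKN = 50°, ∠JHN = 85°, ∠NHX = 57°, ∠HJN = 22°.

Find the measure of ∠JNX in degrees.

1. ∠NKX = 130°  [linear pair at K on XH]
2. ∠HXN = 22°  [same arc NH]
3. ∠JNX = 28°  [△XKN]

∠JNX = 28°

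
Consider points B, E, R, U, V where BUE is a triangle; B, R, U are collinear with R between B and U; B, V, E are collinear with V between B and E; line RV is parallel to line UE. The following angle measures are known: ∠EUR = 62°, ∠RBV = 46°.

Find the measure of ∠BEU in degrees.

1. ∠BUE = 62°  [R on ray UB]
2. ∠EBU = 46°  [R on BU, V on BE]
3. ∠BEU = 72°  [△BUE]

∠BEU = 72°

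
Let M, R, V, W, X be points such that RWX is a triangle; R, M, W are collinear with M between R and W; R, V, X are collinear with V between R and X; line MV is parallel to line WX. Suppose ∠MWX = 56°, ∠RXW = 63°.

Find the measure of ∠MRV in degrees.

∠MRV = 61°

1. ∠RWX = 56°  [M on ray WR]
2. ∠WRX = 61°  [△RWX]
3. ∠MRV = 61°  [M on RW, V on RX]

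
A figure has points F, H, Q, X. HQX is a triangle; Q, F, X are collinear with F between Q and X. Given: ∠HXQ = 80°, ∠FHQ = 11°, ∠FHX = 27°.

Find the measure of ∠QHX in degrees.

1. ∠FXH = 80°  [F on ray XQ]
2. ∠HFX = 73°  [△HFX]
3. ∠HFQ = 107°  [linear pair at F on QX]
4. ∠FQH = 62°  [△HQF]
5. ∠HQX = 62°  [F on ray QX]
6. ∠QHX = 38°  [△HQX]

∠QHX = 38°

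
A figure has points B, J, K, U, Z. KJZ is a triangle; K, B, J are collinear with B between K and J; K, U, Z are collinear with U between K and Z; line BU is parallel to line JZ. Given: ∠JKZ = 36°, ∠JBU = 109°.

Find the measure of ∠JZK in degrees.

∠JZK = 73°

1. ∠BKU = 36°  [B on KJ, U on KZ]
2. ∠KBU = 71°  [linear pair at B on KJ]
3. ∠BUK = 73°  [△KBU]
4. ∠JZK = 73°  [BU∥JZ, corresponding at U]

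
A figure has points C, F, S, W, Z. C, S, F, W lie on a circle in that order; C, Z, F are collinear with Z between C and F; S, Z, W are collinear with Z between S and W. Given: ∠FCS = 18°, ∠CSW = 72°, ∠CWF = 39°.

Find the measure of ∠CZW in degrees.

1. ∠FWS = 18°  [same arc SF]
2. ∠CFW = 72°  [same arc CW]
3. ∠FZW = 90°  [△FZW]
4. ∠CZW = 90°  [linear pair at Z on CF]

∠CZW = 90°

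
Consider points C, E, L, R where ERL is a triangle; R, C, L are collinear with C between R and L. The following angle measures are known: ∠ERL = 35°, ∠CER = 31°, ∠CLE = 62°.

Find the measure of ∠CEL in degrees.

∠CEL = 52°

1. ∠CRE = 35°  [C on ray RL]
2. ∠ECR = 114°  [△ERC]
3. ∠ECL = 66°  [linear pair at C on RL]
4. ∠CEL = 52°  [△ECL]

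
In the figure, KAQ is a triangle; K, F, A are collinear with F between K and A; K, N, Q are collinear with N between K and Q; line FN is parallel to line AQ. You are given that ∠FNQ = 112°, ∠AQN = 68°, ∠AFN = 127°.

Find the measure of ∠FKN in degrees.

∠FKN = 59°

1. ∠FNK = 68°  [linear pair at N on KQ]
2. ∠KFN = 53°  [linear pair at F on KA]
3. ∠FKN = 59°  [△KFN]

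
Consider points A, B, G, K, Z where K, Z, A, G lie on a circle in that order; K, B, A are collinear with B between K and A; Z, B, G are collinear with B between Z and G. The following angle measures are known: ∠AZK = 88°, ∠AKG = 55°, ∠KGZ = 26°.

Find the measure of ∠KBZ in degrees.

∠KBZ = 81°

1. ∠AZG = 55°  [same arc AG]
2. ∠KAZ = 26°  [same arc KZ]
3. ∠ABZ = 99°  [△ZBA]
4. ∠KBZ = 81°  [linear pair at B on KA]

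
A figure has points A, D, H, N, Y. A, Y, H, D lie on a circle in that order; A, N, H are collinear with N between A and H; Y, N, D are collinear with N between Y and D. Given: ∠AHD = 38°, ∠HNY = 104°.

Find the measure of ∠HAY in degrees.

1. ∠AYD = 38°  [same arc AD]
2. ∠ANY = 76°  [linear pair at N on AH]
3. ∠HAY = 66°  [△ANY]

∠HAY = 66°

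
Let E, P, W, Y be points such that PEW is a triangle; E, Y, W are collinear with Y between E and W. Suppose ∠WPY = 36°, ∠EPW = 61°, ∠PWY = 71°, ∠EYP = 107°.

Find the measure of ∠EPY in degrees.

∠EPY = 25°

1. ∠EWP = 71°  [Y on ray WE]
2. ∠PEW = 48°  [△PEW]
3. ∠PEY = 48°  [Y on ray EW]
4. ∠EPY = 25°  [△PEY]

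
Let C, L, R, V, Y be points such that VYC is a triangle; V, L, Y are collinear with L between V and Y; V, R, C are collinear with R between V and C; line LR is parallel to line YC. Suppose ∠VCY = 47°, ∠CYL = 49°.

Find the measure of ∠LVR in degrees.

∠LVR = 84°

1. ∠CYV = 49°  [L on ray YV]
2. ∠CVY = 84°  [△VYC]
3. ∠LVR = 84°  [L on VY, R on VC]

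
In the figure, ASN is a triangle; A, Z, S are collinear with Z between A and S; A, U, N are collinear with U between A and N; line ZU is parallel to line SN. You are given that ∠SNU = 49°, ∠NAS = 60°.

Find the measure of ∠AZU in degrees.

1. ∠ANS = 49°  [U on ray NA]
2. ∠ASN = 71°  [△ASN]
3. ∠AZU = 71°  [ZU∥SN, corresponding at Z]

∠AZU = 71°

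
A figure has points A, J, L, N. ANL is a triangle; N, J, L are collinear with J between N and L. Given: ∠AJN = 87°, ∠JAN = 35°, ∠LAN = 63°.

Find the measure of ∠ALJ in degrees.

∠ALJ = 59°

1. ∠ANJ = 58°  [△ANJ]
2. ∠ANL = 58°  [J on ray NL]
3. ∠ALN = 59°  [△ANL]
4. ∠ALJ = 59°  [J on ray LN]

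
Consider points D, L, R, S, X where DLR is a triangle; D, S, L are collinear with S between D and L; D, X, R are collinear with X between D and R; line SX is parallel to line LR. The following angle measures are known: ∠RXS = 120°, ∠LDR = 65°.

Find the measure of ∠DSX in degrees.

∠DSX = 55°

1. ∠DXS = 60°  [linear pair at X on DR]
2. ∠SDX = 65°  [S on DL, X on DR]
3. ∠DSX = 55°  [△DSX]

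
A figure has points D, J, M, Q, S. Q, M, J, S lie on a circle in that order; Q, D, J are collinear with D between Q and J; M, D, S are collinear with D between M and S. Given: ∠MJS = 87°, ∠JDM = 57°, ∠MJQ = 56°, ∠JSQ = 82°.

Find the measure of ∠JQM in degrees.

∠JQM = 26°

1. ∠MQS = 93°  [cyclic QMJS, opposite ∠Q+∠J]
2. ∠MDQ = 123°  [linear pair at D on QJ]
3. ∠MSQ = 56°  [same arc QM]
4. ∠QMS = 31°  [△QMS]
5. ∠JQM = 26°  [△QDM]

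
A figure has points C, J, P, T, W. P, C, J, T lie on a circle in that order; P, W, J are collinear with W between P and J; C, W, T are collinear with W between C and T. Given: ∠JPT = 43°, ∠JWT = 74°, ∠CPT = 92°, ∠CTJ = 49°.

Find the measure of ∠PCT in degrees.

∠PCT = 57°

1. ∠CWP = 74°  [vertical angles at W]
2. ∠CPJ = 49°  [same arc CJ]
3. ∠PCT = 57°  [△PWC]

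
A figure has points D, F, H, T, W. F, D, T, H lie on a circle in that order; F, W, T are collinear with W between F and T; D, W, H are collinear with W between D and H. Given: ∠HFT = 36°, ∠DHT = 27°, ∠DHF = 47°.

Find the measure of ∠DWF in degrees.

∠DWF = 83°

1. ∠HDT = 36°  [same arc TH]
2. ∠DTF = 47°  [same arc FD]
3. ∠DWT = 97°  [△DWT]
4. ∠DWF = 83°  [linear pair at W on FT]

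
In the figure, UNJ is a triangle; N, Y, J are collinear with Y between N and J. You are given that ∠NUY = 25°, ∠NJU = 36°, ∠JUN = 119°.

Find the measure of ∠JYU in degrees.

1. ∠JNU = 25°  [△UNJ]
2. ∠UNY = 25°  [Y on ray NJ]
3. ∠NYU = 130°  [△UNY]
4. ∠JYU = 50°  [linear pair at Y on NJ]

∠JYU = 50°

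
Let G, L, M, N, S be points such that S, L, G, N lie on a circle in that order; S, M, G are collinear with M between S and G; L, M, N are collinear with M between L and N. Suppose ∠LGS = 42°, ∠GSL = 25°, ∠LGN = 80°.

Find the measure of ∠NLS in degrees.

∠NLS = 38°

1. ∠LNS = 42°  [same arc SL]
2. ∠LSN = 100°  [cyclic SLGN, opposite ∠S+∠G]
3. ∠NLS = 38°  [△SLN]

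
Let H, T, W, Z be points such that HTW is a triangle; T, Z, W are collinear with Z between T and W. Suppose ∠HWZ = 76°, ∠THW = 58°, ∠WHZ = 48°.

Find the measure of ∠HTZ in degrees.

∠HTZ = 46°

1. ∠HWT = 76°  [Z on ray WT]
2. ∠HTW = 46°  [△HTW]
3. ∠HTZ = 46°  [Z on ray TW]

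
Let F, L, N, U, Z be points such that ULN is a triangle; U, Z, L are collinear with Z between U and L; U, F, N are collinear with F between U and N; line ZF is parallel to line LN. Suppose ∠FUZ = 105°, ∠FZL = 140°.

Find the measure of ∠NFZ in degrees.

1. ∠FZU = 40°  [linear pair at Z on UL]
2. ∠UFZ = 35°  [△UZF]
3. ∠NFZ = 145°  [linear pair at F on UN]

∠NFZ = 145°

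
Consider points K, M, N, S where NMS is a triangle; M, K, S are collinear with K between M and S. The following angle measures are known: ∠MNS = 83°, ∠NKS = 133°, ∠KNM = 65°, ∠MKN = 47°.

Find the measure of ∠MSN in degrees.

1. ∠KMN = 68°  [△NMK]
2. ∠NMS = 68°  [K on ray MS]
3. ∠MSN = 29°  [△NMS]

∠MSN = 29°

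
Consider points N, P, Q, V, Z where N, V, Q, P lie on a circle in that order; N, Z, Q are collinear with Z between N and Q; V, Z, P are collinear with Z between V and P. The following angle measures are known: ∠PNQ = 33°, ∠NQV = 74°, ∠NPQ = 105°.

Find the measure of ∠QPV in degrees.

∠QPV = 31°

1. ∠NVQ = 75°  [cyclic NVQP, opposite ∠V+∠P]
2. ∠QNV = 31°  [△NVQ]
3. ∠QPV = 31°  [same arc VQ]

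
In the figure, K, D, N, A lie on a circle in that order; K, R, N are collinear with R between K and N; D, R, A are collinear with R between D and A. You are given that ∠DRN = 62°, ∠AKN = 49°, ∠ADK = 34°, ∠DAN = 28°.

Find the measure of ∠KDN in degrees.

1. ∠DRK = 118°  [linear pair at R on KN]
2. ∠ADN = 49°  [same arc NA]
3. ∠DKN = 28°  [△KRD]
4. ∠DNK = 69°  [△DRN]
5. ∠KDN = 83°  [△KDN]

∠KDN = 83°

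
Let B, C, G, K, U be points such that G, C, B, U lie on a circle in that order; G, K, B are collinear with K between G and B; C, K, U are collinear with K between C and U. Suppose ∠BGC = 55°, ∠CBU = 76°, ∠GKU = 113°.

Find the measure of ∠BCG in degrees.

∠BCG = 107°

1. ∠BUC = 55°  [same arc CB]
2. ∠BCU = 49°  [△CBU]
3. ∠BKC = 113°  [vertical angles at K]
4. ∠CBG = 18°  [△CKB]
5. ∠BCG = 107°  [△GCB]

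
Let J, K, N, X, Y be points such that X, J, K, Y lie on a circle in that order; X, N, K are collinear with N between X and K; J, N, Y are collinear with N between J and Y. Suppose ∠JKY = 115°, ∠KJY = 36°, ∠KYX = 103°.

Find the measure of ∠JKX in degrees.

1. ∠JYK = 29°  [△JKY]
2. ∠KJX = 77°  [cyclic XJKY, opposite ∠J+∠Y]
3. ∠JXK = 29°  [same arc JK]
4. ∠JKX = 74°  [△XJK]

∠JKX = 74°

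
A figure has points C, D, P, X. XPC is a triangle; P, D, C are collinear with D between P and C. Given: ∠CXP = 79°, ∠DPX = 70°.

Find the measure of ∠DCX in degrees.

1. ∠CPX = 70°  [D on ray PC]
2. ∠PCX = 31°  [△XPC]
3. ∠DCX = 31°  [D on ray CP]

∠DCX = 31°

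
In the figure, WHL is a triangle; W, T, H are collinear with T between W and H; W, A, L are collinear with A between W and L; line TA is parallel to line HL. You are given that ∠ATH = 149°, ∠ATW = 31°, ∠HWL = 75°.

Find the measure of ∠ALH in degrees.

∠ALH = 74°

1. ∠LHW = 31°  [TA∥HL, corresponding at T]
2. ∠HLW = 74°  [△WHL]
3. ∠ALH = 74°  [A on ray LW]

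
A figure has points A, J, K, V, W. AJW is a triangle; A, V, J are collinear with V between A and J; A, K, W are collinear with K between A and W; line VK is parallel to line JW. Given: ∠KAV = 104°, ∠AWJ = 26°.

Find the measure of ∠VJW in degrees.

∠VJW = 50°

1. ∠JAW = 104°  [V on AJ, K on AW]
2. ∠AJW = 50°  [△AJW]
3. ∠VJW = 50°  [V on ray JA]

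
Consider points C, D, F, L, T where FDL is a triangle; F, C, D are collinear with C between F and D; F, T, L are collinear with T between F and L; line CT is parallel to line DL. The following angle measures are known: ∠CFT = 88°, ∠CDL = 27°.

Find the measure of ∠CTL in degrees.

∠CTL = 115°

1. ∠DFL = 88°  [C on FD, T on FL]
2. ∠FDL = 27°  [C on ray DF]
3. ∠DLF = 65°  [△FDL]
4. ∠CTF = 65°  [CT∥DL, corresponding at T]
5. ∠CTL = 115°  [linear pair at T on FL]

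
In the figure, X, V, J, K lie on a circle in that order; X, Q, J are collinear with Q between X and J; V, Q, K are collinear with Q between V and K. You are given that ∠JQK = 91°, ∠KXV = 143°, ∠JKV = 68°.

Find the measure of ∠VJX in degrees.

1. ∠VQX = 91°  [vertical angles at Q]
2. ∠KJV = 37°  [cyclic XVJK, opposite ∠X+∠J]
3. ∠JVK = 75°  [△VJK]
4. ∠JQV = 89°  [linear pair at Q on XJ]
5. ∠VJX = 16°  [△VQJ]

∠VJX = 16°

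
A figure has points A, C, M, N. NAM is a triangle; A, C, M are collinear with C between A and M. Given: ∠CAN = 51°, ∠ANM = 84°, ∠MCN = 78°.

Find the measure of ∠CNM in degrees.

∠CNM = 57°

1. ∠MAN = 51°  [C on ray AM]
2. ∠AMN = 45°  [△NAM]
3. ∠CMN = 45°  [C on ray MA]
4. ∠CNM = 57°  [△NCM]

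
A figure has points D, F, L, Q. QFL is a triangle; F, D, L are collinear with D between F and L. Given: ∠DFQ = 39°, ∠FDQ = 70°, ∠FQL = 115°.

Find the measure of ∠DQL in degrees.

∠DQL = 44°

1. ∠LFQ = 39°  [D on ray FL]
2. ∠LDQ = 110°  [linear pair at D on FL]
3. ∠FLQ = 26°  [△QFL]
4. ∠DLQ = 26°  [D on ray LF]
5. ∠DQL = 44°  [△QDL]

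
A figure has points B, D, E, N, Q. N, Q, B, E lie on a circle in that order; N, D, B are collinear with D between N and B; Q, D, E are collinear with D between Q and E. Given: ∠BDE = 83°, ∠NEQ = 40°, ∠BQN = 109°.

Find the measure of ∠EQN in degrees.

1. ∠NDQ = 83°  [vertical angles at D]
2. ∠NBQ = 40°  [same arc NQ]
3. ∠BNQ = 31°  [△NQB]
4. ∠EQN = 66°  [△NDQ]

∠EQN = 66°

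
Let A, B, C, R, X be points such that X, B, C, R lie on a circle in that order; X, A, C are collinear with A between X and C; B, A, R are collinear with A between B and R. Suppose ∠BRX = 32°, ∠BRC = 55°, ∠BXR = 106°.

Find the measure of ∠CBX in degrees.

1. ∠BCX = 32°  [same arc XB]
2. ∠BXC = 55°  [same arc BC]
3. ∠CBX = 93°  [△XBC]

∠CBX = 93°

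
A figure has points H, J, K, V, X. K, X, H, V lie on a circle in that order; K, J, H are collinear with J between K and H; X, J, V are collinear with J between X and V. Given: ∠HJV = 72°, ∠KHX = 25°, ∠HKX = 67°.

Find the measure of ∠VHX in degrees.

∠VHX = 66°

1. ∠KJX = 72°  [vertical angles at J]
2. ∠KVX = 25°  [same arc KX]
3. ∠KXV = 41°  [△KJX]
4. ∠VKX = 114°  [△KXV]
5. ∠VHX = 66°  [cyclic KXHV, opposite ∠K+∠H]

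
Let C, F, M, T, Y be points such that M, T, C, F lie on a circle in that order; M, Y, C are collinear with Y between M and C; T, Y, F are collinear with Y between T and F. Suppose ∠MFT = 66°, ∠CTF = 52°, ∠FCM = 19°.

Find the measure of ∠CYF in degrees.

1. ∠CMF = 52°  [same arc CF]
2. ∠FYM = 62°  [△MYF]
3. ∠CYF = 118°  [linear pair at Y on MC]

∠CYF = 118°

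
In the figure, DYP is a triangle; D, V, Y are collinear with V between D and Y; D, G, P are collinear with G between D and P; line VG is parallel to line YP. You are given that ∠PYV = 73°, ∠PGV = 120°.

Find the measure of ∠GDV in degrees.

1. ∠DYP = 73°  [V on ray YD]
2. ∠DGV = 60°  [linear pair at G on DP]
3. ∠DVG = 73°  [VG∥YP, corresponding at V]
4. ∠GDV = 47°  [△DVG]

∠GDV = 47°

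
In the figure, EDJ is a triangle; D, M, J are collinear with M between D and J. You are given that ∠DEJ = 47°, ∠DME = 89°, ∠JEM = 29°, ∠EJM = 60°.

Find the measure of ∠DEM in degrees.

1. ∠DJE = 60°  [M on ray JD]
2. ∠EDJ = 73°  [△EDJ]
3. ∠EDM = 73°  [M on ray DJ]
4. ∠DEM = 18°  [△EDM]

∠DEM = 18°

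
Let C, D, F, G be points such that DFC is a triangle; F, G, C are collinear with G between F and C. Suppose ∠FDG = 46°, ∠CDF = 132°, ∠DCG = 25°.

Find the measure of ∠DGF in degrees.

∠DGF = 111°

1. ∠DCF = 25°  [G on ray CF]
2. ∠CFD = 23°  [△DFC]
3. ∠DFG = 23°  [G on ray FC]
4. ∠DGF = 111°  [△DFG]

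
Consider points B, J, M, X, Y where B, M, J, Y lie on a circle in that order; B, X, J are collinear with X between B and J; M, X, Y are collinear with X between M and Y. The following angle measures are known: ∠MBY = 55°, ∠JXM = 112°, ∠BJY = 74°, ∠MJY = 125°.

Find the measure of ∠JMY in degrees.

1. ∠BXY = 112°  [vertical angles at X]
2. ∠JXY = 68°  [linear pair at X on BJ]
3. ∠JYM = 38°  [△JXY]
4. ∠JMY = 17°  [△MJY]

∠JMY = 17°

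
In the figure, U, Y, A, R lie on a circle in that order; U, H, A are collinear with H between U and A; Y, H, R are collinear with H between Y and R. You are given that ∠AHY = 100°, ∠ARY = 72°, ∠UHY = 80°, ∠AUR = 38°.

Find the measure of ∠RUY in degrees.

∠RUY = 110°

1. ∠RHU = 100°  [vertical angles at H]
2. ∠AUY = 72°  [same arc YA]
3. ∠RYU = 28°  [△UHY]
4. ∠URY = 42°  [△UHR]
5. ∠RUY = 110°  [△UYR]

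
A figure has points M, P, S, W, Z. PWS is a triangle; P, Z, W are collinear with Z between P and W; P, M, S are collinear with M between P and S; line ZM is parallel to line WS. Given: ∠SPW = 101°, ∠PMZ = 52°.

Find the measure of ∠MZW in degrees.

1. ∠MPZ = 101°  [Z on PW, M on PS]
2. ∠MZP = 27°  [△PZM]
3. ∠MZW = 153°  [linear pair at Z on PW]

∠MZW = 153°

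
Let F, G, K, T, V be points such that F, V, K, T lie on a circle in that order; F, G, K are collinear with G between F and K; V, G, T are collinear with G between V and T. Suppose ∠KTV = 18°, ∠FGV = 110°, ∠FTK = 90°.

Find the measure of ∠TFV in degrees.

1. ∠KFV = 18°  [same arc VK]
2. ∠FVT = 52°  [△FGV]
3. ∠FVK = 90°  [cyclic FVKT, opposite ∠V+∠T]
4. ∠FKV = 72°  [△FVK]
5. ∠FTV = 72°  [same arc FV]
6. ∠TFV = 56°  [△FVT]

∠TFV = 56°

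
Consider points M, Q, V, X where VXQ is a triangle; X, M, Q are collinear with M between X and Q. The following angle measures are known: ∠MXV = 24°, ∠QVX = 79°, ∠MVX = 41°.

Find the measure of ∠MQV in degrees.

1. ∠QXV = 24°  [M on ray XQ]
2. ∠VQX = 77°  [△VXQ]
3. ∠MQV = 77°  [M on ray QX]

∠MQV = 77°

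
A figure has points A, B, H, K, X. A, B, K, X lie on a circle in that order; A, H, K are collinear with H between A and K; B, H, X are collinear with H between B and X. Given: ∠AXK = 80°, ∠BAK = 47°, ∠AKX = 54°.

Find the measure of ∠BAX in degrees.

∠BAX = 93°

1. ∠ABK = 100°  [cyclic ABKX, opposite ∠B+∠X]
2. ∠AKB = 33°  [△ABK]
3. ∠ABX = 54°  [same arc AX]
4. ∠AXB = 33°  [same arc AB]
5. ∠BAX = 93°  [△ABX]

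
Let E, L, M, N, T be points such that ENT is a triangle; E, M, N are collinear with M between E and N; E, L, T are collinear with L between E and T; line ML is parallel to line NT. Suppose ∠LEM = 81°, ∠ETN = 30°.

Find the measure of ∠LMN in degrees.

∠LMN = 111°

1. ∠NET = 81°  [M on EN, L on ET]
2. ∠ENT = 69°  [△ENT]
3. ∠EML = 69°  [ML∥NT, corresponding at M]
4. ∠LMN = 111°  [linear pair at M on EN]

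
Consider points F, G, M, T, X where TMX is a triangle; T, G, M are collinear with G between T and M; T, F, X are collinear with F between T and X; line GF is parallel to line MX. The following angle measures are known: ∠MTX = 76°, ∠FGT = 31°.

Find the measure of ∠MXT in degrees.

∠MXT = 73°

1. ∠FTG = 76°  [G on TM, F on TX]
2. ∠GFT = 73°  [△TGF]
3. ∠MXT = 73°  [GF∥MX, corresponding at F]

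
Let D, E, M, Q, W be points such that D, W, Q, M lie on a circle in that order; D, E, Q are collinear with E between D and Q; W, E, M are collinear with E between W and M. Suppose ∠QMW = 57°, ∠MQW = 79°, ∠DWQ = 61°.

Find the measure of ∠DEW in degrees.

∠DEW = 106°

1. ∠QDW = 57°  [same arc WQ]
2. ∠MWQ = 44°  [△WQM]
3. ∠DQW = 62°  [△DWQ]
4. ∠QEW = 74°  [△WEQ]
5. ∠DEW = 106°  [linear pair at E on DQ]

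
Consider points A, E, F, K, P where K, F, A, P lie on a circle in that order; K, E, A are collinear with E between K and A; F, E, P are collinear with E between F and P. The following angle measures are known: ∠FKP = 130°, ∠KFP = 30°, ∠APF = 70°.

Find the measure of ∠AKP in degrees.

1. ∠FAP = 50°  [cyclic KFAP, opposite ∠K+∠A]
2. ∠AFP = 60°  [△FAP]
3. ∠AKP = 60°  [same arc AP]

∠AKP = 60°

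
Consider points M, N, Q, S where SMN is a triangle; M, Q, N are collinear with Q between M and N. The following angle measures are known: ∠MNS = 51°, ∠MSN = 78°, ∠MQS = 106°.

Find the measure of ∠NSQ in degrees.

1. ∠QNS = 51°  [Q on ray NM]
2. ∠NQS = 74°  [linear pair at Q on MN]
3. ∠NSQ = 55°  [△SQN]

∠NSQ = 55°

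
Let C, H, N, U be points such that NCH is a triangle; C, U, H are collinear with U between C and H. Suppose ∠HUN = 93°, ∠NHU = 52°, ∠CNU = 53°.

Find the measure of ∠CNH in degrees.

∠CNH = 88°

1. ∠CUN = 87°  [linear pair at U on CH]
2. ∠CHN = 52°  [U on ray HC]
3. ∠NCU = 40°  [△NCU]
4. ∠HCN = 40°  [U on ray CH]
5. ∠CNH = 88°  [△NCH]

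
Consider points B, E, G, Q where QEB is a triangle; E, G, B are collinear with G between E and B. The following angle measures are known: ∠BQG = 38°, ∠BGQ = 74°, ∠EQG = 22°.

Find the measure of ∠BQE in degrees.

∠BQE = 60°

1. ∠GBQ = 68°  [△QGB]
2. ∠EGQ = 106°  [linear pair at G on EB]
3. ∠GEQ = 52°  [△QEG]
4. ∠EBQ = 68°  [G on ray BE]
5. ∠BEQ = 52°  [G on ray EB]
6. ∠BQE = 60°  [△QEB]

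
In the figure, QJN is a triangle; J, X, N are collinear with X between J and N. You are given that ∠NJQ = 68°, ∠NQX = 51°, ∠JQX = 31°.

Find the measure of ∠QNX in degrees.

1. ∠QJX = 68°  [X on ray JN]
2. ∠JXQ = 81°  [△QJX]
3. ∠NXQ = 99°  [linear pair at X on JN]
4. ∠QNX = 30°  [△QXN]

∠QNX = 30°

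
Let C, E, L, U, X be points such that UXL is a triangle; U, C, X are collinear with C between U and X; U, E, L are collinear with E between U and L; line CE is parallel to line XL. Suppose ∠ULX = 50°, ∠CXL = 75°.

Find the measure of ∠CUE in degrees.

1. ∠LXU = 75°  [C on ray XU]
2. ∠LUX = 55°  [△UXL]
3. ∠CUE = 55°  [C on UX, E on UL]

∠CUE = 55°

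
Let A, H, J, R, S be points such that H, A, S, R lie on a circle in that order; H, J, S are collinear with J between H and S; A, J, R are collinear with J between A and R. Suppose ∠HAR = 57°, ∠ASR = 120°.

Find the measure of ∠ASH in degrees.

1. ∠AHR = 60°  [cyclic HASR, opposite ∠H+∠S]
2. ∠ARH = 63°  [△HAR]
3. ∠ASH = 63°  [same arc HA]

∠ASH = 63°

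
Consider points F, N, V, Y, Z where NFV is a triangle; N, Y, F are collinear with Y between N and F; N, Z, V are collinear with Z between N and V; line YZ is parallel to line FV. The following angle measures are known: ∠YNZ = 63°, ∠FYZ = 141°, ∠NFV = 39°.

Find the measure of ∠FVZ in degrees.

1. ∠FNV = 63°  [Y on NF, Z on NV]
2. ∠FVN = 78°  [△NFV]
3. ∠FVZ = 78°  [Z on ray VN]

∠FVZ = 78°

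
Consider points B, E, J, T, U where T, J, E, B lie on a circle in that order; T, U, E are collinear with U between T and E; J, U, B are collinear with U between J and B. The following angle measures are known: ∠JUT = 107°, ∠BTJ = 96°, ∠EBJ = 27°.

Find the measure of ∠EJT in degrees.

1. ∠EUJ = 73°  [linear pair at U on TE]
2. ∠BEJ = 84°  [cyclic TJEB, opposite ∠T+∠E]
3. ∠ETJ = 27°  [same arc JE]
4. ∠BJE = 69°  [△JEB]
5. ∠JET = 38°  [△JUE]
6. ∠EJT = 115°  [△TJE]

∠EJT = 115°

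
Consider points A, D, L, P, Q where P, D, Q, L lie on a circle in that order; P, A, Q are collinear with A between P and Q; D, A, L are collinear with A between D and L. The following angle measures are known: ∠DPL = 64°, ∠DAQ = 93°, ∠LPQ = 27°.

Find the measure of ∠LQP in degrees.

∠LQP = 56°

1. ∠DQL = 116°  [cyclic PDQL, opposite ∠P+∠Q]
2. ∠LAP = 93°  [vertical angles at A]
3. ∠LDQ = 27°  [same arc QL]
4. ∠DLQ = 37°  [△DQL]
5. ∠LAQ = 87°  [linear pair at A on PQ]
6. ∠LQP = 56°  [△QAL]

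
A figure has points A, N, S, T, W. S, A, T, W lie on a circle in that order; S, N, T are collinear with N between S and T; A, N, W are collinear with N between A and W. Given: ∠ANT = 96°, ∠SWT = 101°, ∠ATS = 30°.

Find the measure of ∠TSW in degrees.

∠TSW = 54°

1. ∠SNW = 96°  [vertical angles at N]
2. ∠AWS = 30°  [same arc SA]
3. ∠TSW = 54°  [△SNW]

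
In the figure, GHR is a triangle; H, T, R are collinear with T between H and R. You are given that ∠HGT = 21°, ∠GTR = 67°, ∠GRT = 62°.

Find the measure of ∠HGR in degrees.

∠HGR = 72°

1. ∠GTH = 113°  [linear pair at T on HR]
2. ∠GRH = 62°  [T on ray RH]
3. ∠GHT = 46°  [△GHT]
4. ∠GHR = 46°  [T on ray HR]
5. ∠HGR = 72°  [△GHR]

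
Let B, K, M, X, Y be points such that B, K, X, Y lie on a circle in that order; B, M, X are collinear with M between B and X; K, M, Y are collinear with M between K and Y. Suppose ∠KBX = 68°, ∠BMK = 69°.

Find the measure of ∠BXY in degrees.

∠BXY = 43°

1. ∠KYX = 68°  [same arc KX]
2. ∠XMY = 69°  [vertical angles at M]
3. ∠BXY = 43°  [△XMY]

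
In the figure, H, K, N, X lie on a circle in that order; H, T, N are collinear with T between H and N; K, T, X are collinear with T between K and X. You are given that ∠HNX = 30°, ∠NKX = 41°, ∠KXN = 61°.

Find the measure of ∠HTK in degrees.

1. ∠HKX = 30°  [same arc HX]
2. ∠KHN = 61°  [same arc KN]
3. ∠HTK = 89°  [△HTK]

∠HTK = 89°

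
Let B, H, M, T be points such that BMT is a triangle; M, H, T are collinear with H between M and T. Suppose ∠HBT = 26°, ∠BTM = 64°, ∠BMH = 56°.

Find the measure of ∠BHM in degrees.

∠BHM = 90°

1. ∠BTH = 64°  [H on ray TM]
2. ∠BHT = 90°  [△BHT]
3. ∠BHM = 90°  [linear pair at H on MT]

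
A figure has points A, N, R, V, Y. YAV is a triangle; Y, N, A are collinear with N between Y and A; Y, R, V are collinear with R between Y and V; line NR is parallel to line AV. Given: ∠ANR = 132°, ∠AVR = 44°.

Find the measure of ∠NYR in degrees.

∠NYR = 88°

1. ∠RNY = 48°  [linear pair at N on YA]
2. ∠AVY = 44°  [R on ray VY]
3. ∠VAY = 48°  [NR∥AV, corresponding at N]
4. ∠AYV = 88°  [△YAV]
5. ∠NYR = 88°  [N on YA, R on YV]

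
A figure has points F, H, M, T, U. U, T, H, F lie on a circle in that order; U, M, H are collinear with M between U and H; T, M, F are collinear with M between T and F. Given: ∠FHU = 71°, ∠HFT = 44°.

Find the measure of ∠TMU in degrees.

∠TMU = 65°

1. ∠FTU = 71°  [same arc UF]
2. ∠HUT = 44°  [same arc TH]
3. ∠TMU = 65°  [△UMT]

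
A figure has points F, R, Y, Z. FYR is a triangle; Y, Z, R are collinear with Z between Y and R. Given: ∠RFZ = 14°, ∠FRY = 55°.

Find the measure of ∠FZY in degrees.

1. ∠FRZ = 55°  [Z on ray RY]
2. ∠FZR = 111°  [△FZR]
3. ∠FZY = 69°  [linear pair at Z on YR]

∠FZY = 69°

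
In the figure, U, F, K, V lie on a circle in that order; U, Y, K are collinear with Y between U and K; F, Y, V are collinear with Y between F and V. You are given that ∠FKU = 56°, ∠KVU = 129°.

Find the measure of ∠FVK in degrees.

1. ∠KFU = 51°  [cyclic UFKV, opposite ∠F+∠V]
2. ∠FUK = 73°  [△UFK]
3. ∠FVK = 73°  [same arc FK]

∠FVK = 73°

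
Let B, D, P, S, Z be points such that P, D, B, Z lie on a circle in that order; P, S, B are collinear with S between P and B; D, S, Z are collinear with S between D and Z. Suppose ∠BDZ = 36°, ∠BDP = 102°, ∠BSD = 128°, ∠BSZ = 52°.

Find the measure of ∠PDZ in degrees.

∠PDZ = 66°

1. ∠DBP = 16°  [△DSB]
2. ∠BPD = 62°  [△PDB]
3. ∠DSP = 52°  [linear pair at S on PB]
4. ∠PDZ = 66°  [△PSD]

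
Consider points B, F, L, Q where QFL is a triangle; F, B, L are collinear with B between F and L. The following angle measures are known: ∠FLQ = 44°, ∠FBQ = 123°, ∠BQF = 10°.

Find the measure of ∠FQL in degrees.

1. ∠BFQ = 47°  [△QFB]
2. ∠LFQ = 47°  [B on ray FL]
3. ∠FQL = 89°  [△QFL]

∠FQL = 89°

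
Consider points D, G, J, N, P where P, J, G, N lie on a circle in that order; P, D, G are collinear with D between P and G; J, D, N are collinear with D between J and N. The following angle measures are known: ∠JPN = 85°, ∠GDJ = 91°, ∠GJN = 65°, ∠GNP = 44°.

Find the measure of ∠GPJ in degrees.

∠GPJ = 20°

1. ∠JGP = 24°  [△JDG]
2. ∠GJP = 136°  [cyclic PJGN, opposite ∠J+∠N]
3. ∠GPJ = 20°  [△PJG]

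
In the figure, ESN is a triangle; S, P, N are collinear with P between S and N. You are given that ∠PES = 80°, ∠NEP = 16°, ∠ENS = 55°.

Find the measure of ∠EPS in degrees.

∠EPS = 71°

1. ∠ENP = 55°  [P on ray NS]
2. ∠EPN = 109°  [△EPN]
3. ∠EPS = 71°  [linear pair at P on SN]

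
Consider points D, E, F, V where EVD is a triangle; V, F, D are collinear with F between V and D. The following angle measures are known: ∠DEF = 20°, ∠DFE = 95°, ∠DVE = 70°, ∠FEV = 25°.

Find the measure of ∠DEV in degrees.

∠DEV = 45°

1. ∠EDF = 65°  [△EFD]
2. ∠EDV = 65°  [F on ray DV]
3. ∠DEV = 45°  [△EVD]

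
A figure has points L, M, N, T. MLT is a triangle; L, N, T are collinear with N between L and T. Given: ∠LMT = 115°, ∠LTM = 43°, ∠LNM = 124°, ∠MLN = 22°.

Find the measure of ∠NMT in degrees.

1. ∠MTN = 43°  [N on ray TL]
2. ∠MNT = 56°  [linear pair at N on LT]
3. ∠NMT = 81°  [△MNT]

∠NMT = 81°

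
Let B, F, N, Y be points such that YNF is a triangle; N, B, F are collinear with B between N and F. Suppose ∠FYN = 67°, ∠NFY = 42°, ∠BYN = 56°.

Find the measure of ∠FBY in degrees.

∠FBY = 127°

1. ∠FNY = 71°  [△YNF]
2. ∠BNY = 71°  [B on ray NF]
3. ∠NBY = 53°  [△YNB]
4. ∠FBY = 127°  [linear pair at B on NF]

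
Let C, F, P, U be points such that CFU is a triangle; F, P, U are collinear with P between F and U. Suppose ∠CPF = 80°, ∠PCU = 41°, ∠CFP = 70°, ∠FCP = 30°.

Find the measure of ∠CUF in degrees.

∠CUF = 39°

1. ∠CPU = 100°  [linear pair at P on FU]
2. ∠CUP = 39°  [△CPU]
3. ∠CUF = 39°  [P on ray UF]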